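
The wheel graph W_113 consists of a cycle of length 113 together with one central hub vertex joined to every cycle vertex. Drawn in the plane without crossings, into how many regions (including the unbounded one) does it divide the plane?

W_113 has V = 113 + 1 = 114 vertices and E = 2·113 = 226 edges.
By Euler's formula F = 2 − V + E = 2 − 114 + 226 = 114.

114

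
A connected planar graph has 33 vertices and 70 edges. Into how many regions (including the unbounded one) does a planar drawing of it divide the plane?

Euler's formula for a connected plane graph: V − E + F = 2, so F = 2 − 33 + 70 = 39.

39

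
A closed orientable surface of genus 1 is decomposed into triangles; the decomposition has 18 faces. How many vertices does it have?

9

χ = 2 − 2·1 = 0, and every face is a triangle so 3F = 2E.
E = 3·18/2 = 27. Then V = 0 + E − F = 0 + 27 − 18 = 9.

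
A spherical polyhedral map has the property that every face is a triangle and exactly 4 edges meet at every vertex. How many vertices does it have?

6

Each face has 3 edges and each edge borders two faces, so 2E = 3F.
Each vertex has degree 4, so 4V = 2E and hence V = 3F/4.
Euler: V − E + F = 2 ⇒ (3F/4) − (3F/2) + F = 2.
Multiply by 8: (6 − 12 + 8)F = 16, i.e. 2F = 16.
So F = 8, E = 3·8/2 = 12, V = 3·8/4 = 6.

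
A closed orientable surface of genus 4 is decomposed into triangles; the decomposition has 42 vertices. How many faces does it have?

96

χ = 2 − 2·4 = -6, and every face is a triangle so 3F = 2E.
V − E + F = -6 with E = 3F/2 gives 42 − (3/2 − 1)·F = -6, so F = 96 and E = 144.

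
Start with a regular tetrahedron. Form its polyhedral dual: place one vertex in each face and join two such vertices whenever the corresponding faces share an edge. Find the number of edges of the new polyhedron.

6

The base solid has V = 4, E = 6, F = 4.
The dual swaps V and F and preserves E: V′ = F = 4, E′ = E = 6, F′ = V = 4.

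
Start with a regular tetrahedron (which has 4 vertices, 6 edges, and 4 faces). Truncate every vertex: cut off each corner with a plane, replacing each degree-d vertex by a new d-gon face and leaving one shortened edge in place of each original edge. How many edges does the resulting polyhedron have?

Truncation replaces each original edge-end by a new vertex, so V′ = 2E = 12.
Each original edge survives, and each old vertex of degree d contributes d new edges; summing degrees gives Σd = 2E, so E′ = E + 2E = 3E = 18.
Each original face survives and each original vertex becomes one new face: F′ = F + V = 8.

18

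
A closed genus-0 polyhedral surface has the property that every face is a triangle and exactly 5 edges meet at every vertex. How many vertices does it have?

12

Each face has 3 edges and each edge borders two faces, so 2E = 3F.
Each vertex has degree 5, so 5V = 2E and hence V = 3F/5.
Euler: V − E + F = 2 ⇒ (3F/5) − (3F/2) + F = 2.
Multiply by 10: (6 − 15 + 10)F = 20, i.e. 1F = 20.
So F = 20, E = 3·20/2 = 30, V = 3·20/5 = 12.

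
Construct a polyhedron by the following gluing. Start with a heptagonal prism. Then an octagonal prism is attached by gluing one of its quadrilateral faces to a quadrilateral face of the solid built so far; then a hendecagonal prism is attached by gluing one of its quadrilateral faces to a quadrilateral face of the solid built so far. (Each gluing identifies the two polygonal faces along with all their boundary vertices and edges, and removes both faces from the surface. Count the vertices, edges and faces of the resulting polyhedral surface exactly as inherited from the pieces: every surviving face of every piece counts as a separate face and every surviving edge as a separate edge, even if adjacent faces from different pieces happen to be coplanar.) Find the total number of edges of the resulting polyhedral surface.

A heptagonal prism: V=14, E=21, F=9.
Attach an octagonal prism (V=16, E=24, F=10) along a 4-gon: merge 4 vertices and 4 edges, delete both glued faces → V=26, E=41, F=17.
Attach a hendecagonal prism (V=22, E=33, F=13) along a 4-gon: merge 4 vertices and 4 edges, delete both glued faces → V=44, E=70, F=28.
Check: V − E + F = 44 − 70 + 28 = 2.

70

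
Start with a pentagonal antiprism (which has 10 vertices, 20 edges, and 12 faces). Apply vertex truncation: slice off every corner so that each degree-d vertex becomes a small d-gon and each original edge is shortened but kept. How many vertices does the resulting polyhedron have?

40

Truncation replaces each original edge-end by a new vertex, so V′ = 2E = 40.
Each original edge survives, and each old vertex of degree d contributes d new edges; summing degrees gives Σd = 2E, so E′ = E + 2E = 3E = 60.
Each original face survives and each original vertex becomes one new face: F′ = F + V = 22.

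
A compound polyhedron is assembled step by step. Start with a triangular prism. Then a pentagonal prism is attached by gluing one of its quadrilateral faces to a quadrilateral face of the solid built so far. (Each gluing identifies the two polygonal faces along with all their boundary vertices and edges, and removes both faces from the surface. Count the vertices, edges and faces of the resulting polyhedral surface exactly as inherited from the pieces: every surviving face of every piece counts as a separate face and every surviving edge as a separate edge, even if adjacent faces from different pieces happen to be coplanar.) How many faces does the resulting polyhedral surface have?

A triangular prism: V=6, E=9, F=5.
Attach a pentagonal prism (V=10, E=15, F=7) along a 4-gon: merge 4 vertices and 4 edges, delete both glued faces → V=12, E=20, F=10.
Check: V − E + F = 12 − 20 + 10 = 2.

10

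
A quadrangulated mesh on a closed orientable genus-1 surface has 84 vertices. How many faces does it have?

84

χ = 2 − 2·1 = 0, and every face is a square so 4F = 2E.
V − E + F = 0 with E = 4F/2 gives 84 − (4/2 − 1)·F = 0, so F = 84 and E = 168.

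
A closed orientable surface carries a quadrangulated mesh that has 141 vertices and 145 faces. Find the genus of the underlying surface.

Every face is a square, so 2E = 4·145 = 580, giving E = 290.
χ = V − E + F = 141 − 290 + 145 = -4.
For a closed orientable surface χ = 2 − 2g, so g = (2 − (-4))/2 = 3.

3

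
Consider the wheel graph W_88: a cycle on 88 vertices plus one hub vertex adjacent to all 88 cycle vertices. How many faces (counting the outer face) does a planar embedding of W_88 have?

89

W_88 has V = 88 + 1 = 89 vertices and E = 2·88 = 176 edges.
By Euler's formula F = 2 − V + E = 2 − 89 + 176 = 89.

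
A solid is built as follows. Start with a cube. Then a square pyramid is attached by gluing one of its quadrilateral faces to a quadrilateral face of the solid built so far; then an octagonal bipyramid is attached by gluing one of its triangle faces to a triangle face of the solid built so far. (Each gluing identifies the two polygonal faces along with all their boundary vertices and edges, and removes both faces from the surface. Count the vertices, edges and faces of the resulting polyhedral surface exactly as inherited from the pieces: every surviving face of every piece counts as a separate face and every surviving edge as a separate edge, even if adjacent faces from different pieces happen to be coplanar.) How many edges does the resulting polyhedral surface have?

A cube: V=8, E=12, F=6.
Attach a square pyramid (V=5, E=8, F=5) along a 4-gon: merge 4 vertices and 4 edges, delete both glued faces → V=9, E=16, F=9.
Attach an octagonal bipyramid (V=10, E=24, F=16) along a 3-gon: merge 3 vertices and 3 edges, delete both glued faces → V=16, E=37, F=23.
Check: V − E + F = 16 − 37 + 23 = 2.

37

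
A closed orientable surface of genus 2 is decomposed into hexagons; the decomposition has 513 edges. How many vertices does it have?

χ = 2 − 2·2 = -2, and every face is a hexagon so 6F = 2E.
F = 2E/6 = 171. Then V = -2 + E − F = -2 + 513 − 171 = 340.

340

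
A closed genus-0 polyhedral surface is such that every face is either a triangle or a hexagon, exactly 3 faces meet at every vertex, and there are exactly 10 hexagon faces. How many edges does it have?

Let x be the number of triangles; then F = 10 + x.
Edge–face incidences: 2E = 6·10 + 3·x = 60 + 3x.
Every vertex has degree 3, so 3V = 2E.
Euler: V − E + F = 2 ⇒ (2E)/3 − E + (10 + x) = 2.
Multiply by 6: 2·(2E) − 3·(2E) + 6·(10 + x) = 12, i.e. 60 + 6x − (60 + 3x) = 12.
Collecting terms: 3x = 12, so x = 4.
Then 2E = 60 + 3·4 = 72, so E = 36, V = 2E/3 = 24, F = 10 + 4 = 14.

36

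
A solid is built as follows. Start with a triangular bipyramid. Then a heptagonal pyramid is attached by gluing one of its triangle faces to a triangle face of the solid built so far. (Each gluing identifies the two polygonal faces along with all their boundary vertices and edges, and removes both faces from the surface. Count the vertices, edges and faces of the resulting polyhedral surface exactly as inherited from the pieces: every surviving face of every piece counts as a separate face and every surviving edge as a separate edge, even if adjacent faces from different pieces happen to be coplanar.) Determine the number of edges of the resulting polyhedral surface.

20

A triangular bipyramid: V=5, E=9, F=6.
Attach a heptagonal pyramid (V=8, E=14, F=8) along a 3-gon: merge 3 vertices and 3 edges, delete both glued faces → V=10, E=20, F=12.
Check: V − E + F = 10 − 20 + 12 = 2.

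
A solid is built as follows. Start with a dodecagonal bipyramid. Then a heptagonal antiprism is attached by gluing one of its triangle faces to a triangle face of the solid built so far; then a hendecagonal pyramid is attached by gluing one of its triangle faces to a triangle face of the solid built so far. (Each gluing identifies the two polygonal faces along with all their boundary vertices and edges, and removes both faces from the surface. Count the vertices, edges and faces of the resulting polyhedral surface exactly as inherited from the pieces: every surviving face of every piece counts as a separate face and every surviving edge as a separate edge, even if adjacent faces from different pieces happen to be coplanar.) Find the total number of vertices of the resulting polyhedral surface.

34

A dodecagonal bipyramid: V=14, E=36, F=24.
Attach a heptagonal antiprism (V=14, E=28, F=16) along a 3-gon: merge 3 vertices and 3 edges, delete both glued faces → V=25, E=61, F=38.
Attach a hendecagonal pyramid (V=12, E=22, F=12) along a 3-gon: merge 3 vertices and 3 edges, delete both glued faces → V=34, E=80, F=48.
Check: V − E + F = 34 − 80 + 48 = 2.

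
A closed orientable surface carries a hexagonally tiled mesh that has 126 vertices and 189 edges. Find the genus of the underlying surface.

1

Every face is a hexagon and each edge borders two faces, so 6F = 2·189, giving F = 63.
χ = V − E + F = 126 − 189 + 63 = 0.
For a closed orientable surface χ = 2 − 2g, so g = (2 − (0))/2 = 1.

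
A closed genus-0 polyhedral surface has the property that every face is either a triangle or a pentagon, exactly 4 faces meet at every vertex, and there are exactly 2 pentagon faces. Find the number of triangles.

10

Let x be the number of triangles; then F = 2 + x.
Edge–face incidences: 2E = 5·2 + 3·x = 10 + 3x.
Every vertex has degree 4, so 4V = 2E.
Euler: V − E + F = 2 ⇒ (2E)/4 − E + (2 + x) = 2.
Multiply by 8: 2·(2E) − 4·(2E) + 8·(2 + x) = 16, i.e. 16 + 8x − 2·(10 + 3x) = 16.
Collecting terms: 2x − 4 = 16, so 2x = 20, so x = 10.
Then 2E = 10 + 3·10 = 40, so E = 20, V = 2E/4 = 10, F = 2 + 10 = 12.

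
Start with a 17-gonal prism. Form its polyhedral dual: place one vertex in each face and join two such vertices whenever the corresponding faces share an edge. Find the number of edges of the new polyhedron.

51

The base solid has V = 34, E = 51, F = 19.
The dual swaps V and F and preserves E: V′ = F = 19, E′ = E = 51, F′ = V = 34.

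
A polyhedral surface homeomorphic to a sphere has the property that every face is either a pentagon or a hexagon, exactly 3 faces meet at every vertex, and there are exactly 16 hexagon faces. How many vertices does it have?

Let x be the number of pentagons; then F = 16 + x.
Edge–face incidences: 2E = 6·16 + 5·x = 96 + 5x.
Every vertex has degree 3, so 3V = 2E.
Euler: V − E + F = 2 ⇒ (2E)/3 − E + (16 + x) = 2.
Multiply by 6: 2·(2E) − 3·(2E) + 6·(16 + x) = 12, i.e. 96 + 6x − (96 + 5x) = 12.
Collecting terms: x = 12.
Then 2E = 96 + 5·12 = 156, so E = 78, V = 2E/3 = 52, F = 16 + 12 = 28.

52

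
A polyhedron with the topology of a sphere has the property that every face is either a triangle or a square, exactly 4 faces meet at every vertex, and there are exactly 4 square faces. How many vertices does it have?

10

Let x be the number of triangles; then F = 4 + x.
Edge–face incidences: 2E = 4·4 + 3·x = 16 + 3x.
Every vertex has degree 4, so 4V = 2E.
Euler: V − E + F = 2 ⇒ (2E)/4 − E + (4 + x) = 2.
Multiply by 8: 2·(2E) − 4·(2E) + 8·(4 + x) = 16, i.e. 32 + 8x − 2·(16 + 3x) = 16.
Collecting terms: 2x = 16, so x = 8.
Then 2E = 16 + 3·8 = 40, so E = 20, V = 2E/4 = 10, F = 4 + 8 = 12.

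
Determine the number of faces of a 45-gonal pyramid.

46

A pyramid on an n-gon base has one n-gon and n triangles: V = 45 + 1 = 46, E = 2·45 = 90, F = 45 + 1 = 46.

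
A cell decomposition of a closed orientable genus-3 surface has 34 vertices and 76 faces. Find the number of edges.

For a closed orientable surface of genus 3, χ = 2 − 2·3 = -4.
E = V + F − (-4) = 34 + 76 − (-4) = 114.

114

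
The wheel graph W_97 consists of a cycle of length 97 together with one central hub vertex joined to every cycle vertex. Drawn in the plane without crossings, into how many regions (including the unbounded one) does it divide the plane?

W_97 has V = 97 + 1 = 98 vertices and E = 2·97 = 194 edges.
By Euler's formula F = 2 − V + E = 2 − 98 + 194 = 98.

98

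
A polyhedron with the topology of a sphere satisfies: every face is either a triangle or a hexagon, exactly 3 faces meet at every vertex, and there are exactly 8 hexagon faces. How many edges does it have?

Let x be the number of triangles; then F = 8 + x.
Edge–face incidences: 2E = 6·8 + 3·x = 48 + 3x.
Every vertex has degree 3, so 3V = 2E.
Euler: V − E + F = 2 ⇒ (2E)/3 − E + (8 + x) = 2.
Multiply by 6: 2·(2E) − 3·(2E) + 6·(8 + x) = 12, i.e. 48 + 6x − (48 + 3x) = 12.
Collecting terms: 3x = 12, so x = 4.
Then 2E = 48 + 3·4 = 60, so E = 30, V = 2E/3 = 20, F = 8 + 4 = 12.

30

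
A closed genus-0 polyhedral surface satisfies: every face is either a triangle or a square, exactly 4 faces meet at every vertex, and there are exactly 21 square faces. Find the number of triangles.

Let x be the number of triangles; then F = 21 + x.
Edge–face incidences: 2E = 4·21 + 3·x = 84 + 3x.
Every vertex has degree 4, so 4V = 2E.
Euler: V − E + F = 2 ⇒ (2E)/4 − E + (21 + x) = 2.
Multiply by 8: 2·(2E) − 4·(2E) + 8·(21 + x) = 16, i.e. 168 + 8x − 2·(84 + 3x) = 16.
Collecting terms: 2x = 16, so x = 8.
Then 2E = 84 + 3·8 = 108, so E = 54, V = 2E/4 = 27, F = 21 + 8 = 29.

8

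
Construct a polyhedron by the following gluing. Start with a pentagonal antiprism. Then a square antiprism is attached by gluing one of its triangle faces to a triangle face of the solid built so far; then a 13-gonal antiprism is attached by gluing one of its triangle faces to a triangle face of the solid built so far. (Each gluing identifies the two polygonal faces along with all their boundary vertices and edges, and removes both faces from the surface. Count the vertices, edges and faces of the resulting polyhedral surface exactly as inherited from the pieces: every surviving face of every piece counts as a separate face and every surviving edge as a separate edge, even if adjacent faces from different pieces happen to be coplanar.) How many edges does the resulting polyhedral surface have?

82

A pentagonal antiprism: V=10, E=20, F=12.
Attach a square antiprism (V=8, E=16, F=10) along a 3-gon: merge 3 vertices and 3 edges, delete both glued faces → V=15, E=33, F=20.
Attach a 13-gonal antiprism (V=26, E=52, F=28) along a 3-gon: merge 3 vertices and 3 edges, delete both glued faces → V=38, E=82, F=46.
Check: V − E + F = 38 − 82 + 46 = 2.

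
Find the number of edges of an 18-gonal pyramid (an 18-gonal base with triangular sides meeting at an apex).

36

A pyramid on an n-gon base has one n-gon and n triangles: V = 18 + 1 = 19, E = 2·18 = 36, F = 18 + 1 = 19.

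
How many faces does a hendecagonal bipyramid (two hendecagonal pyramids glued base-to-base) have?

22

A bipyramid over an n-gon has 2n triangular faces and n + 2 vertices: V = 11 + 2 = 13, E = 3·11 = 33, F = 2·11 = 22.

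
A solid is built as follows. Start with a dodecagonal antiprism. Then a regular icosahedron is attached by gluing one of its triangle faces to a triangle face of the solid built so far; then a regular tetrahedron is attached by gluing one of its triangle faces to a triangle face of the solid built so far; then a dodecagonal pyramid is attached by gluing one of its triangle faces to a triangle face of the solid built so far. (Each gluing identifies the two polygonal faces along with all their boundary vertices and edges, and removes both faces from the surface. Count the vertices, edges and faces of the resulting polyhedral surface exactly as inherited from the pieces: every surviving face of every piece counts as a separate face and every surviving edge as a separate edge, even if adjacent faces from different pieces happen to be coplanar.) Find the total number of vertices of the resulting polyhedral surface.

44

A dodecagonal antiprism: V=24, E=48, F=26.
Attach a regular icosahedron (V=12, E=30, F=20) along a 3-gon: merge 3 vertices and 3 edges, delete both glued faces → V=33, E=75, F=44.
Attach a regular tetrahedron (V=4, E=6, F=4) along a 3-gon: merge 3 vertices and 3 edges, delete both glued faces → V=34, E=78, F=46.
Attach a dodecagonal pyramid (V=13, E=24, F=13) along a 3-gon: merge 3 vertices and 3 edges, delete both glued faces → V=44, E=99, F=57.
Check: V − E + F = 44 − 99 + 57 = 2.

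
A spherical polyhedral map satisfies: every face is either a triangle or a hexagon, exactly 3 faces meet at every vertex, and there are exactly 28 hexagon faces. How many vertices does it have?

Let x be the number of triangles; then F = 28 + x.
Edge–face incidences: 2E = 6·28 + 3·x = 168 + 3x.
Every vertex has degree 3, so 3V = 2E.
Euler: V − E + F = 2 ⇒ (2E)/3 − E + (28 + x) = 2.
Multiply by 6: 2·(2E) − 3·(2E) + 6·(28 + x) = 12, i.e. 168 + 6x − (168 + 3x) = 12.
Collecting terms: 3x = 12, so x = 4.
Then 2E = 168 + 3·4 = 180, so E = 90, V = 2E/3 = 60, F = 28 + 4 = 32.

60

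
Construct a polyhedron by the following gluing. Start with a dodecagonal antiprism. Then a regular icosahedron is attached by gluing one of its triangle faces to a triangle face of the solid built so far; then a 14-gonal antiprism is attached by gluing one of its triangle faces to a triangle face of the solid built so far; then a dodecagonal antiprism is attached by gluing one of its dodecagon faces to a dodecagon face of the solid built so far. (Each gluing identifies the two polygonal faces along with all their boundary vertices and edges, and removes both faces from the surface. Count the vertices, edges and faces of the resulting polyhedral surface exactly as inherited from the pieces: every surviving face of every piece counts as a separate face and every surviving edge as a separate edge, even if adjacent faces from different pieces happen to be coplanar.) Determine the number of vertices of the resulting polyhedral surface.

A dodecagonal antiprism: V=24, E=48, F=26.
Attach a regular icosahedron (V=12, E=30, F=20) along a 3-gon: merge 3 vertices and 3 edges, delete both glued faces → V=33, E=75, F=44.
Attach a 14-gonal antiprism (V=28, E=56, F=30) along a 3-gon: merge 3 vertices and 3 edges, delete both glued faces → V=58, E=128, F=72.
Attach a dodecagonal antiprism (V=24, E=48, F=26) along a 12-gon: merge 12 vertices and 12 edges, delete both glued faces → V=70, E=164, F=96.
Check: V − E + F = 70 − 164 + 96 = 2.

70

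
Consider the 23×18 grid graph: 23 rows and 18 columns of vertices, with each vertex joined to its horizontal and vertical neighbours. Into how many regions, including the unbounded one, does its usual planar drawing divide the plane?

375

The grid has V = 23·18 = 414 vertices and E = 23·17 + 18·22 = 787 edges.
F = 2 − V + E = 2 − 414 + 787 = 375.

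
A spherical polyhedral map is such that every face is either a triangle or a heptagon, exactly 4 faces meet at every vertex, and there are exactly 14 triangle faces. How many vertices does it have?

Let x be the number of heptagons; then F = 14 + x.
Edge–face incidences: 2E = 3·14 + 7·x = 42 + 7x.
Every vertex has degree 4, so 4V = 2E.
Euler: V − E + F = 2 ⇒ (2E)/4 − E + (14 + x) = 2.
Multiply by 8: 2·(2E) − 4·(2E) + 8·(14 + x) = 16, i.e. 112 + 8x − 2·(42 + 7x) = 16.
Collecting terms: −6x + 28 = 16, so −6x = −12, so x = 2.
Then 2E = 42 + 7·2 = 56, so E = 28, V = 2E/4 = 14, F = 14 + 2 = 16.

14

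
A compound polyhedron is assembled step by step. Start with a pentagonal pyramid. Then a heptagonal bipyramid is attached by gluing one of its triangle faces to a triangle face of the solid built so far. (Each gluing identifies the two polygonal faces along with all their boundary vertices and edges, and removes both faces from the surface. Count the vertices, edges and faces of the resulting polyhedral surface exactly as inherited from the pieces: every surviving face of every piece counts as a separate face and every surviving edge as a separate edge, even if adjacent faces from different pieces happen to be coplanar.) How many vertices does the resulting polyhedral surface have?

A pentagonal pyramid: V=6, E=10, F=6.
Attach a heptagonal bipyramid (V=9, E=21, F=14) along a 3-gon: merge 3 vertices and 3 edges, delete both glued faces → V=12, E=28, F=18.
Check: V − E + F = 12 − 28 + 18 = 2.

12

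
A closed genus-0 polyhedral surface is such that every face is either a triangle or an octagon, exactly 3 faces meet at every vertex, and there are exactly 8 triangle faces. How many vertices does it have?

Let x be the number of octagons; then F = 8 + x.
Edge–face incidences: 2E = 3·8 + 8·x = 24 + 8x.
Every vertex has degree 3, so 3V = 2E.
Euler: V − E + F = 2 ⇒ (2E)/3 − E + (8 + x) = 2.
Multiply by 6: 2·(2E) − 3·(2E) + 6·(8 + x) = 12, i.e. 48 + 6x − (24 + 8x) = 12.
Collecting terms: −2x + 24 = 12, so −2x = −12, so x = 6.
Then 2E = 24 + 8·6 = 72, so E = 36, V = 2E/3 = 24, F = 8 + 6 = 14.

24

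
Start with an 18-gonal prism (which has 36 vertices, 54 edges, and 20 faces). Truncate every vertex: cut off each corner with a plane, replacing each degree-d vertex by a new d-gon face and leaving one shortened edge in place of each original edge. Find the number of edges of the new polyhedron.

Truncation replaces each original edge-end by a new vertex, so V′ = 2E = 108.
Each original edge survives, and each old vertex of degree d contributes d new edges; summing degrees gives Σd = 2E, so E′ = E + 2E = 3E = 162.
Each original face survives and each original vertex becomes one new face: F′ = F + V = 56.

162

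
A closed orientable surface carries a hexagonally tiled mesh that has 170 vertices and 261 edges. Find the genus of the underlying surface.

3

Every face is a hexagon and each edge borders two faces, so 6F = 2·261, giving F = 87.
χ = V − E + F = 170 − 261 + 87 = -4.
For a closed orientable surface χ = 2 − 2g, so g = (2 − (-4))/2 = 3.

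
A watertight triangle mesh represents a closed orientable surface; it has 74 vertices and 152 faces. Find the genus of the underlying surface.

Every face is a triangle, so 2E = 3·152 = 456, giving E = 228.
χ = V − E + F = 74 − 228 + 152 = -2.
For a closed orientable surface χ = 2 − 2g, so g = (2 − (-2))/2 = 2.

2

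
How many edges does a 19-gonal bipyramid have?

A bipyramid over an n-gon has 2n triangular faces and n + 2 vertices: V = 19 + 2 = 21, E = 3·19 = 57, F = 2·19 = 38.
Check: V − E + F = 21 − 57 + 38 = 2.

57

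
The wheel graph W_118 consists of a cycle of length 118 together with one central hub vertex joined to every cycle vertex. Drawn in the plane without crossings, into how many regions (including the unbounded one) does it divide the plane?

119

W_118 has V = 118 + 1 = 119 vertices and E = 2·118 = 236 edges.
By Euler's formula F = 2 − V + E = 2 − 119 + 236 = 119.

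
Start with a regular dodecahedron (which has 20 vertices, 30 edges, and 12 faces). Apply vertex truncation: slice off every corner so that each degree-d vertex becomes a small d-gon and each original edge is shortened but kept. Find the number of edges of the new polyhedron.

Truncation replaces each original edge-end by a new vertex, so V′ = 2E = 60.
Each original edge survives, and each old vertex of degree d contributes d new edges; summing degrees gives Σd = 2E, so E′ = E + 2E = 3E = 90.
Each original face survives and each original vertex becomes one new face: F′ = F + V = 32.

90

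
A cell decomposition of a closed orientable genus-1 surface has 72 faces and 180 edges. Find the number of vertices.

108

For a closed orientable surface of genus 1, χ = 2 − 2·1 = 0.
V = 0 + E − F = 0 + 180 − 72 = 108.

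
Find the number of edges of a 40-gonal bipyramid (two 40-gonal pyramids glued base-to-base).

120

A bipyramid over an n-gon has 2n triangular faces and n + 2 vertices: V = 40 + 2 = 42, E = 3·40 = 120, F = 2·40 = 80.
Check: V − E + F = 42 − 120 + 80 = 2.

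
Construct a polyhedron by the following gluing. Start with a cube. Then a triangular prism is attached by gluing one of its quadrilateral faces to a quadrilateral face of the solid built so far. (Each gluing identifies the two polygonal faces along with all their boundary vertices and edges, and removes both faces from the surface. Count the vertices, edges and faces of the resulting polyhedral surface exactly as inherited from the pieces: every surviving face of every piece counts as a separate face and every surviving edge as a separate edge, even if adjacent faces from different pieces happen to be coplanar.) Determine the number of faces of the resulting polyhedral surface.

9

A cube: V=8, E=12, F=6.
Attach a triangular prism (V=6, E=9, F=5) along a 4-gon: merge 4 vertices and 4 edges, delete both glued faces → V=10, E=17, F=9.
Check: V − E + F = 10 − 17 + 9 = 2.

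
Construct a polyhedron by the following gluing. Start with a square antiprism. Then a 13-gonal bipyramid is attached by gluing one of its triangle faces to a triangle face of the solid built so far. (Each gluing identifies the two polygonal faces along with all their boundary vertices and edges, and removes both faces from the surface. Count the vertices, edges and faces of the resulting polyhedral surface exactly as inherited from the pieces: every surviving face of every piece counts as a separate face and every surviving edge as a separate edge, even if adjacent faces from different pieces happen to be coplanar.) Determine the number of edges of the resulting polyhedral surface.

A square antiprism: V=8, E=16, F=10.
Attach a 13-gonal bipyramid (V=15, E=39, F=26) along a 3-gon: merge 3 vertices and 3 edges, delete both glued faces → V=20, E=52, F=34.
Check: V − E + F = 20 − 52 + 34 = 2.

52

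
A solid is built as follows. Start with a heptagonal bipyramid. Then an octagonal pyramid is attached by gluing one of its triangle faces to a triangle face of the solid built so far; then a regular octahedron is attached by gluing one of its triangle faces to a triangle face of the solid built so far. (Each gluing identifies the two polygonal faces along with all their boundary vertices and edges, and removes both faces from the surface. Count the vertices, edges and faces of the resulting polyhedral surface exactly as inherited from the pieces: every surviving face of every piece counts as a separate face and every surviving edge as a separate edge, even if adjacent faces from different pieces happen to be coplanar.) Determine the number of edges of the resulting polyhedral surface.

A heptagonal bipyramid: V=9, E=21, F=14.
Attach an octagonal pyramid (V=9, E=16, F=9) along a 3-gon: merge 3 vertices and 3 edges, delete both glued faces → V=15, E=34, F=21.
Attach a regular octahedron (V=6, E=12, F=8) along a 3-gon: merge 3 vertices and 3 edges, delete both glued faces → V=18, E=43, F=27.
Check: V − E + F = 18 − 43 + 27 = 2.

43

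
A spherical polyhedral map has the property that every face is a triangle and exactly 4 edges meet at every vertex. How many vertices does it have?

6

Each face has 3 edges and each edge borders two faces, so 2E = 3F.
Each vertex has degree 4, so 4V = 2E and hence V = 3F/4.
Euler: V − E + F = 2 ⇒ (3F/4) − (3F/2) + F = 2.
Multiply by 8: (6 − 12 + 8)F = 16, i.e. 2F = 16.
So F = 8, E = 3·8/2 = 12, V = 3·8/4 = 6.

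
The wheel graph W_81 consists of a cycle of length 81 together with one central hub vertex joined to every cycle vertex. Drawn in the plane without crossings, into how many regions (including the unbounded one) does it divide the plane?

W_81 has V = 81 + 1 = 82 vertices and E = 2·81 = 162 edges.
By Euler's formula F = 2 − V + E = 2 − 82 + 162 = 82.

82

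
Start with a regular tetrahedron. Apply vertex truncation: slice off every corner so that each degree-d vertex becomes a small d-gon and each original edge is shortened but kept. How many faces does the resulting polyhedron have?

8

The base solid has V = 4, E = 6, F = 4.
Truncation replaces each original edge-end by a new vertex, so V′ = 2E = 12.
Each original edge survives, and each old vertex of degree d contributes d new edges; summing degrees gives Σd = 2E, so E′ = E + 2E = 3E = 18.
Each original face survives and each original vertex becomes one new face: F′ = F + V = 8.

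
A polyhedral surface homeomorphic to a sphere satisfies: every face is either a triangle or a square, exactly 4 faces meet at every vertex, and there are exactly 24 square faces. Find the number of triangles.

Let x be the number of triangles; then F = 24 + x.
Edge–face incidences: 2E = 4·24 + 3·x = 96 + 3x.
Every vertex has degree 4, so 4V = 2E.
Euler: V − E + F = 2 ⇒ (2E)/4 − E + (24 + x) = 2.
Multiply by 8: 2·(2E) − 4·(2E) + 8·(24 + x) = 16, i.e. 192 + 8x − 2·(96 + 3x) = 16.
Collecting terms: 2x = 16, so x = 8.
Then 2E = 96 + 3·8 = 120, so E = 60, V = 2E/4 = 30, F = 24 + 8 = 32.

8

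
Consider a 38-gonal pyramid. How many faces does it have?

A pyramid on an n-gon base has one n-gon and n triangles: V = 38 + 1 = 39, E = 2·38 = 76, F = 38 + 1 = 39.

39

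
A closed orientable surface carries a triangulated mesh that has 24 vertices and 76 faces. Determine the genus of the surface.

Every face is a triangle, so 2E = 3·76 = 228, giving E = 114.
χ = V − E + F = 24 − 114 + 76 = -14.
For a closed orientable surface χ = 2 − 2g, so g = (2 − (-14))/2 = 8.

8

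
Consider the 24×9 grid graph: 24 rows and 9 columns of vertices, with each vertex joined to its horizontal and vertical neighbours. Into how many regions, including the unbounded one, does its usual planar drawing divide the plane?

The grid has V = 24·9 = 216 vertices and E = 24·8 + 9·23 = 399 edges.
F = 2 − V + E = 2 − 216 + 399 = 185.

185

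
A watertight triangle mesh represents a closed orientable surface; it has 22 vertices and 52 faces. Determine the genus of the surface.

3

Every face is a triangle, so 2E = 3·52 = 156, giving E = 78.
χ = V − E + F = 22 − 78 + 52 = -4.
For a closed orientable surface χ = 2 − 2g, so g = (2 − (-4))/2 = 3.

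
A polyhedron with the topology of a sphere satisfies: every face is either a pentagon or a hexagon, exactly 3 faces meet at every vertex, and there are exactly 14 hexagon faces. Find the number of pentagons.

12

Let x be the number of pentagons; then F = 14 + x.
Edge–face incidences: 2E = 6·14 + 5·x = 84 + 5x.
Every vertex has degree 3, so 3V = 2E.
Euler: V − E + F = 2 ⇒ (2E)/3 − E + (14 + x) = 2.
Multiply by 6: 2·(2E) − 3·(2E) + 6·(14 + x) = 12, i.e. 84 + 6x − (84 + 5x) = 12.
Collecting terms: x = 12.
Then 2E = 84 + 5·12 = 144, so E = 72, V = 2E/3 = 48, F = 14 + 12 = 26.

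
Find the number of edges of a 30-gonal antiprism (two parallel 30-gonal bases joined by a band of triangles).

120

An antiprism on an n-gon has two n-gon caps and 2n triangles: V = 2·30 = 60, E = 4·30 = 120, F = 2·30 + 2 = 62.
Check: V − E + F = 60 − 120 + 62 = 2.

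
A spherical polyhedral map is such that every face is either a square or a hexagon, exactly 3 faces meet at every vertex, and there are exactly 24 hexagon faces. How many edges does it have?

84

Let x be the number of squares; then F = 24 + x.
Edge–face incidences: 2E = 6·24 + 4·x = 144 + 4x.
Every vertex has degree 3, so 3V = 2E.
Euler: V − E + F = 2 ⇒ (2E)/3 − E + (24 + x) = 2.
Multiply by 6: 2·(2E) − 3·(2E) + 6·(24 + x) = 12, i.e. 144 + 6x − (144 + 4x) = 12.
Collecting terms: 2x = 12, so x = 6.
Then 2E = 144 + 4·6 = 168, so E = 84, V = 2E/3 = 56, F = 24 + 6 = 30.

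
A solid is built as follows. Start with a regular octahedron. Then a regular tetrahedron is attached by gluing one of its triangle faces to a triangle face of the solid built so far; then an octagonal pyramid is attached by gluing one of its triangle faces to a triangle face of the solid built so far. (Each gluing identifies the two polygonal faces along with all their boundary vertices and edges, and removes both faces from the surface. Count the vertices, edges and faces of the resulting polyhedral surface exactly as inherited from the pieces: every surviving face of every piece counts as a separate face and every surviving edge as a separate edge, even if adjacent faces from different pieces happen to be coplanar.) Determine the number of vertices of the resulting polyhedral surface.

A regular octahedron: V=6, E=12, F=8.
Attach a regular tetrahedron (V=4, E=6, F=4) along a 3-gon: merge 3 vertices and 3 edges, delete both glued faces → V=7, E=15, F=10.
Attach an octagonal pyramid (V=9, E=16, F=9) along a 3-gon: merge 3 vertices and 3 edges, delete both glued faces → V=13, E=28, F=17.
Check: V − E + F = 13 − 28 + 17 = 2.

13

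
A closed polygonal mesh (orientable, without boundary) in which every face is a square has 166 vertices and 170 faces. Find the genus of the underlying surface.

Every face is a square, so 2E = 4·170 = 680, giving E = 340.
χ = V − E + F = 166 − 340 + 170 = -4.
For a closed orientable surface χ = 2 − 2g, so g = (2 − (-4))/2 = 3.

3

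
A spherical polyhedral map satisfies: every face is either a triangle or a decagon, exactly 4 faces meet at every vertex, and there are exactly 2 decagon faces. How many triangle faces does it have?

Let x be the number of triangles; then F = 2 + x.
Edge–face incidences: 2E = 10·2 + 3·x = 20 + 3x.
Every vertex has degree 4, so 4V = 2E.
Euler: V − E + F = 2 ⇒ (2E)/4 − E + (2 + x) = 2.
Multiply by 8: 2·(2E) − 4·(2E) + 8·(2 + x) = 16, i.e. 16 + 8x − 2·(20 + 3x) = 16.
Collecting terms: 2x − 24 = 16, so 2x = 40, so x = 20.
Then 2E = 20 + 3·20 = 80, so E = 40, V = 2E/4 = 20, F = 2 + 20 = 22.

20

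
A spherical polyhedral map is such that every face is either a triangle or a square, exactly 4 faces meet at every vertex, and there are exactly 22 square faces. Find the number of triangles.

Let x be the number of triangles; then F = 22 + x.
Edge–face incidences: 2E = 4·22 + 3·x = 88 + 3x.
Every vertex has degree 4, so 4V = 2E.
Euler: V − E + F = 2 ⇒ (2E)/4 − E + (22 + x) = 2.
Multiply by 8: 2·(2E) − 4·(2E) + 8·(22 + x) = 16, i.e. 176 + 8x − 2·(88 + 3x) = 16.
Collecting terms: 2x = 16, so x = 8.
Then 2E = 88 + 3·8 = 112, so E = 56, V = 2E/4 = 28, F = 22 + 8 = 30.

8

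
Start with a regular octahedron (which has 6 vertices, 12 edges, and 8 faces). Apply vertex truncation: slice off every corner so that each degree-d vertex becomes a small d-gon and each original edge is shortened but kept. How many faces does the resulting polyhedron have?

Truncation replaces each original edge-end by a new vertex, so V′ = 2E = 24.
Each original edge survives, and each old vertex of degree d contributes d new edges; summing degrees gives Σd = 2E, so E′ = E + 2E = 3E = 36.
Each original face survives and each original vertex becomes one new face: F′ = F + V = 14.

14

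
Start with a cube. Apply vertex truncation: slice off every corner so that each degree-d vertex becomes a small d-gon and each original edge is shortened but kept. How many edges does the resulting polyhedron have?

The base solid has V = 8, E = 12, F = 6.
Truncation replaces each original edge-end by a new vertex, so V′ = 2E = 24.
Each original edge survives, and each old vertex of degree d contributes d new edges; summing degrees gives Σd = 2E, so E′ = E + 2E = 3E = 36.
Each original face survives and each original vertex becomes one new face: F′ = F + V = 14.

36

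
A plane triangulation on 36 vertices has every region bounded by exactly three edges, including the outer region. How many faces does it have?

In a plane triangulation 3F = 2E and V − E + F = 2, so F = 2V − 4 = 2·36 − 4 = 68.

68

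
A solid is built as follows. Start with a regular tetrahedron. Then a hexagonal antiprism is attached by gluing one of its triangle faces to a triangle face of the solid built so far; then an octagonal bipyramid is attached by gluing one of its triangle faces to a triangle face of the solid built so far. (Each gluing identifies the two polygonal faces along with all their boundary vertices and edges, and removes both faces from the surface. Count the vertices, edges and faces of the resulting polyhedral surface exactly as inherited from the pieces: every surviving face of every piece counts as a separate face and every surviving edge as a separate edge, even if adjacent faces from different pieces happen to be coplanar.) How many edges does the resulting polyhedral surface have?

A regular tetrahedron: V=4, E=6, F=4.
Attach a hexagonal antiprism (V=12, E=24, F=14) along a 3-gon: merge 3 vertices and 3 edges, delete both glued faces → V=13, E=27, F=16.
Attach an octagonal bipyramid (V=10, E=24, F=16) along a 3-gon: merge 3 vertices and 3 edges, delete both glued faces → V=20, E=48, F=30.
Check: V − E + F = 20 − 48 + 30 = 2.

48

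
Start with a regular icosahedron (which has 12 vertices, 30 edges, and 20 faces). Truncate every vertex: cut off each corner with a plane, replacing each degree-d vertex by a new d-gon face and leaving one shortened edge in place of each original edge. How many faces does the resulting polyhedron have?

32

Truncation replaces each original edge-end by a new vertex, so V′ = 2E = 60.
Each original edge survives, and each old vertex of degree d contributes d new edges; summing degrees gives Σd = 2E, so E′ = E + 2E = 3E = 90.
Each original face survives and each original vertex becomes one new face: F′ = F + V = 32.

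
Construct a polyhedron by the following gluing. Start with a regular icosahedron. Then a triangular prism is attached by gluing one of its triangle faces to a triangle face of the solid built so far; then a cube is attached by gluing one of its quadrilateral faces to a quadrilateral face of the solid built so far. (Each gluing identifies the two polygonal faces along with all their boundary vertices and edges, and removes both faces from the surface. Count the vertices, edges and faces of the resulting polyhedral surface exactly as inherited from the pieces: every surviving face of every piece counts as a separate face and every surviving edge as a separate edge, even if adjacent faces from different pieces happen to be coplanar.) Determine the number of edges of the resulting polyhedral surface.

A regular icosahedron: V=12, E=30, F=20.
Attach a triangular prism (V=6, E=9, F=5) along a 3-gon: merge 3 vertices and 3 edges, delete both glued faces → V=15, E=36, F=23.
Attach a cube (V=8, E=12, F=6) along a 4-gon: merge 4 vertices and 4 edges, delete both glued faces → V=19, E=44, F=27.
Check: V − E + F = 19 − 44 + 27 = 2.

44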